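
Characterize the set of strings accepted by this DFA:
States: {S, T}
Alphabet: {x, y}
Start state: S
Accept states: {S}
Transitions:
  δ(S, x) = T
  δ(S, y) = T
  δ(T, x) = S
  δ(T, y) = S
Testing a few strings:
  'yx' → accept
  'xx' → accept
  'y' → reject
  'yxx' → reject
State roles: S=even length so far; T=odd length so far
All strings over {x,y} of even length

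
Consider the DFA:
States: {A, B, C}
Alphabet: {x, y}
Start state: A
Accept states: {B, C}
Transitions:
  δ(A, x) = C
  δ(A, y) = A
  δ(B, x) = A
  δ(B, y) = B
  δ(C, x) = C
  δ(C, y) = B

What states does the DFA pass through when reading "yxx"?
read 'y': A → A
  read 'x': A → C
  read 'x': C → C
A -> A -> C -> C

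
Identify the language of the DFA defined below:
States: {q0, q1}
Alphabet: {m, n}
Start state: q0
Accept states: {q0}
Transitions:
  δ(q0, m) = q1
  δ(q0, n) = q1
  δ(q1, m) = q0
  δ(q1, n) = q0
Testing a few strings:
  'nn' → accept
  'mm' → accept
  'mn' → accept
  'n' → reject
State roles: q0=even length so far; q1=odd length so far
All strings over {m,n} of even length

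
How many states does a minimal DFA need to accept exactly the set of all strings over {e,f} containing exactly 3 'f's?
By Myhill–Nerode, count the distinguishable equivalence classes: 5 classes — having seen 0, 1, …, 3, or >3 copies of 'f'; the count-3 class is the only accepting one and >3 is dead.
5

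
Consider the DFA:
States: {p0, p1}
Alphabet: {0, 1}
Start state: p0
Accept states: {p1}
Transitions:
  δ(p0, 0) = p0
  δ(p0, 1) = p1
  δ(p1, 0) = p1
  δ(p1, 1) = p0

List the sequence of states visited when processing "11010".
read '1': p0 → p1
  read '1': p1 → p0
  read '0': p0 → p0
  read '1': p0 → p1
  read '0': p1 → p1
p0 -> p1 -> p0 -> p0 -> p1 -> p1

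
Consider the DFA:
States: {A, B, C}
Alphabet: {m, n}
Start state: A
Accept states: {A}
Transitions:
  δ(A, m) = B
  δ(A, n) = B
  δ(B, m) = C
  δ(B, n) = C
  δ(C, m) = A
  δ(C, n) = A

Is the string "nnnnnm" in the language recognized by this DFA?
Processing string "nnnnnm":
  A --n--> B
  B --n--> C
  C --n--> A
  A --n--> B
  B --n--> C
  C --m--> A
Final state: A
Accept states: {A}
Yes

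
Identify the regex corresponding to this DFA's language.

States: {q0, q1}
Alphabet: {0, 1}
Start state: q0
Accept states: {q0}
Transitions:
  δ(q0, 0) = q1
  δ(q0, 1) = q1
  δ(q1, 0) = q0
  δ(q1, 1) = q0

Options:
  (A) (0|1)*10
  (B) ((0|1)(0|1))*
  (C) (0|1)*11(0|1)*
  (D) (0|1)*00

Check each option against the DFA on short strings; one disagreement eliminates an option:
  (A) (0|1)*10: on ε the DFA stays in q0 and accepts (q0 ∈ Accept), but the regex does not match it → eliminate
  (B) ((0|1)(0|1))*: agrees with the DFA on every string of length ≤ 6
  (C) (0|1)*11(0|1)*: on ε the DFA stays in q0 and accepts (q0 ∈ Accept), but the regex does not match it → eliminate
  (D) (0|1)*00: on ε the DFA stays in q0 and accepts (q0 ∈ Accept), but the regex does not match it → eliminate
Only (B) is consistent with the DFA.
(B) ((0|1)(0|1))*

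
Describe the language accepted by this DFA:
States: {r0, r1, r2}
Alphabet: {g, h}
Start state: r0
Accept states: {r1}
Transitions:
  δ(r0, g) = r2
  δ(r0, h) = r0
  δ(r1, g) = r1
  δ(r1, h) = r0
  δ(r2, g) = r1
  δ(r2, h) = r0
Testing a few strings:
  'hh' → reject
  'h' → reject
  'hhh' → reject
  'hgg' → accept
State roles: r0=last symbol not g; r1=two trailing g's; r2=one trailing g
All strings over {g,h} ending with gg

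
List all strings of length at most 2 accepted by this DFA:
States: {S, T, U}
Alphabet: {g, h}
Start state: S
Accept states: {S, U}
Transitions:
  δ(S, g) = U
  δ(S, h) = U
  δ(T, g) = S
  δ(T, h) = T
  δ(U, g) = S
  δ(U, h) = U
ε, g, h, gg, gh, hg, hh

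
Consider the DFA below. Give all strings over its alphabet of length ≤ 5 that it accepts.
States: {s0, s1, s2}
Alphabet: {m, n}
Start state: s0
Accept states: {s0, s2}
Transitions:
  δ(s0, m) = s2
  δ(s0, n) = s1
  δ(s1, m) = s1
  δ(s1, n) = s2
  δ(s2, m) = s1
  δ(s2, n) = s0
ε, m, mn, nn, mmn, mnm, nmn, nnn, mmmn, mmnn, mnmn, mnnn, nmmn, nmnn, nnmn, nnnm, mmmmn, mmmnn, mmnmn, mmnnm, mnmmn, mnmnm, mnnmn, mnnnn, nmmmn, nmmnn, nmnmn, nmnnm, nnmmn, nnmnn, nnnmn, nnnnn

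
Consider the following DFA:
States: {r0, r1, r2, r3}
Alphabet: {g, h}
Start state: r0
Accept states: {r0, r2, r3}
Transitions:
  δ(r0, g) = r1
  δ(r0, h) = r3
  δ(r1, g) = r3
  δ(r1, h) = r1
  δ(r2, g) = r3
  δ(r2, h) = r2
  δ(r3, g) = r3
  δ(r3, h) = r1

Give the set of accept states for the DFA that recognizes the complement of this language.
Complement accept states = All states \ Original accept states
= {r0, r1, r2, r3} \ {r0, r2, r3}
{r1}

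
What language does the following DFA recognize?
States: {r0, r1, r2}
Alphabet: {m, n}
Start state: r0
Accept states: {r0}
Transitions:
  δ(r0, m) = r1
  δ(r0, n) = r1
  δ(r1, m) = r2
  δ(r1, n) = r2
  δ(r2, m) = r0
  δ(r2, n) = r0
Testing a few strings:
  'n' → reject
  'mmnm' → reject
  'mnnm' → reject
  'nmnm' → reject
State roles: r0=length ≡ 0 (mod 3); r1=length ≡ 1 (mod 3); r2=length ≡ 2 (mod 3)
All strings over {m,n} whose length is a multiple of 3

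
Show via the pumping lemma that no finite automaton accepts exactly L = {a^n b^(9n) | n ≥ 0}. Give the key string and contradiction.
Assume L is regular with pumping length p. Idea: pumping the a-block breaks the 1:9 ratio.
Choose s = a^p b^(9p) (length 10p ≥ p). By the pumping lemma, s = xyz with |xy| ≤ p, |y| > 0, so y = a^k with k ≥ 1. Then xy²z = a^(p+k) b^(9p). For this to be in L we would need 9p = 9(p+k), i.e. 9k = 0, contradicting k ≥ 1. So xy²z ∉ L.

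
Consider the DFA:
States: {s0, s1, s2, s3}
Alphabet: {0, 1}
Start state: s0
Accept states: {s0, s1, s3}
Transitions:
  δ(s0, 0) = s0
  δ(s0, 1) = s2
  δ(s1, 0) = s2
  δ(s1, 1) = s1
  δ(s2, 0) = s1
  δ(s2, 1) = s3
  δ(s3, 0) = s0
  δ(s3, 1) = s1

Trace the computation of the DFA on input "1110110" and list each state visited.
read '1': s0 → s2
  read '1': s2 → s3
  read '1': s3 → s1
  read '0': s1 → s2
  read '1': s2 → s3
  read '1': s3 → s1
  read '0': s1 → s2
s0 -> s2 -> s3 -> s1 -> s2 -> s3 -> s1 -> s2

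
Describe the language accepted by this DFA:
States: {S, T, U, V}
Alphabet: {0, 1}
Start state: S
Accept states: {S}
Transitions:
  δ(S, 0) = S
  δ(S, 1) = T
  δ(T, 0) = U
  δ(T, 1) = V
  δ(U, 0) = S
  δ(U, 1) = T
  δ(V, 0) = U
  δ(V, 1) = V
Testing a few strings:
  '0' → accept
  '111' → reject
  '1010' → reject
  '010' → reject
State roles: S=value ≡ 0 (mod 4); T=value ≡ 1 (mod 4); U=value ≡ 2 (mod 4); V=value ≡ 3 (mod 4)
All binary strings representing a multiple of 4 (read in base 2; leading zeros allowed and ε counts as 0)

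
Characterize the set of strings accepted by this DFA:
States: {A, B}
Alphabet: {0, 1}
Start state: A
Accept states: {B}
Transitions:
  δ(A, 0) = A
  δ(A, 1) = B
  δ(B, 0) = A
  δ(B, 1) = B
Testing a few strings:
  '00' → reject
  '100' → reject
  '011' → accept
  '10' → reject
State roles: A=last symbol not 1; B=last symbol is 1
All binary strings ending with 1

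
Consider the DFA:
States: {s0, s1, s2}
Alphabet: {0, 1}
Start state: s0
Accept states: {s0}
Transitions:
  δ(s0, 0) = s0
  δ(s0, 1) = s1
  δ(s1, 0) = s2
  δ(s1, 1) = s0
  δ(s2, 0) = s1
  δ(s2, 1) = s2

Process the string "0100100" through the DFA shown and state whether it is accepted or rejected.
Processing string "0100100":
  s0 --0--> s0
  s0 --1--> s1
  s1 --0--> s2
  s2 --0--> s1
  s1 --1--> s0
  s0 --0--> s0
  s0 --0--> s0
Final state: s0
Accept states: {s0}
Yes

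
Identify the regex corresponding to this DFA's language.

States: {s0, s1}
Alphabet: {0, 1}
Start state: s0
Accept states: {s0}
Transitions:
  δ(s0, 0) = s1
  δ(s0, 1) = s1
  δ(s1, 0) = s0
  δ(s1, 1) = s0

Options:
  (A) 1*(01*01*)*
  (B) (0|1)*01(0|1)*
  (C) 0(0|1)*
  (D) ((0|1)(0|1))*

Check each option against the DFA on short strings; one disagreement eliminates an option:
  (A) 1*(01*01*)*: on '1' the DFA goes s0 → s1 and rejects (s1 ∉ Accept), but the regex matches it → eliminate
  (B) (0|1)*01(0|1)*: on ε the DFA stays in s0 and accepts (s0 ∈ Accept), but the regex does not match it → eliminate
  (C) 0(0|1)*: on ε the DFA stays in s0 and accepts (s0 ∈ Accept), but the regex does not match it → eliminate
  (D) ((0|1)(0|1))*: agrees with the DFA on every string of length ≤ 6
Only (D) is consistent with the DFA.
(D) ((0|1)(0|1))*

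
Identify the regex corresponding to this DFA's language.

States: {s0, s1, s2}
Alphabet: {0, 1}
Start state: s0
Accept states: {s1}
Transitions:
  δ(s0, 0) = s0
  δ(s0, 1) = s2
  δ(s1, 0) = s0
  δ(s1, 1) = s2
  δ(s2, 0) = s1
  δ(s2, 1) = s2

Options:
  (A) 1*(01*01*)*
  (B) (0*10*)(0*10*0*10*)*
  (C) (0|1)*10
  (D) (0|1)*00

Check each option against the DFA on short strings; one disagreement eliminates an option:
  (A) 1*(01*01*)*: on ε the DFA stays in s0 and rejects (s0 ∉ Accept), but the regex matches it → eliminate
  (B) (0*10*)(0*10*0*10*)*: on '1' the DFA goes s0 → s2 and rejects (s2 ∉ Accept), but the regex matches it → eliminate
  (C) (0|1)*10: agrees with the DFA on every string of length ≤ 6
  (D) (0|1)*00: on '00' the DFA goes s0 → s0 → s0 and rejects (s0 ∉ Accept), but the regex matches it → eliminate
Only (C) is consistent with the DFA.
(C) (0|1)*10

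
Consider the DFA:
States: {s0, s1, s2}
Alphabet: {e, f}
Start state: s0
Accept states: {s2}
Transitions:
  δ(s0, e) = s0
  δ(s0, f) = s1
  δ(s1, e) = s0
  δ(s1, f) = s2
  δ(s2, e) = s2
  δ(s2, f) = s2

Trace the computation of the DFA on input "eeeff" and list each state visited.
read 'e': s0 → s0
  read 'e': s0 → s0
  read 'e': s0 → s0
  read 'f': s0 → s1
  read 'f': s1 → s2
s0 -> s0 -> s0 -> s0 -> s1 -> s2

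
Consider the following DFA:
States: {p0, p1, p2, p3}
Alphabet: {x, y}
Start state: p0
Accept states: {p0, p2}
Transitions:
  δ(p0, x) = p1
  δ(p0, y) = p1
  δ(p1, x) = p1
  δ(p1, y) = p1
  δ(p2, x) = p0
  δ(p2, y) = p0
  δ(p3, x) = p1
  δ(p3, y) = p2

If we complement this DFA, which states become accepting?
Complement accept states = All states \ Original accept states
= {p0, p1, p2, p3} \ {p0, p2}
{p1, p3}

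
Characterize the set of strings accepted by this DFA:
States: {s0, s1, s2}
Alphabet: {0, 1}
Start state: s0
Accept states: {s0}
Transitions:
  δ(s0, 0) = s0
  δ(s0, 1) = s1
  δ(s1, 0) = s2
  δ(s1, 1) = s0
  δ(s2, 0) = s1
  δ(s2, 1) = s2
Testing a few strings:
  '010' → reject
  '0011' → accept
  '1' → reject
  '00' → accept
State roles: s0=value ≡ 0 (mod 3); s1=value ≡ 1 (mod 3); s2=value ≡ 2 (mod 3)
All binary strings representing a multiple of 3 (read in base 2; leading zeros allowed and ε counts as 0)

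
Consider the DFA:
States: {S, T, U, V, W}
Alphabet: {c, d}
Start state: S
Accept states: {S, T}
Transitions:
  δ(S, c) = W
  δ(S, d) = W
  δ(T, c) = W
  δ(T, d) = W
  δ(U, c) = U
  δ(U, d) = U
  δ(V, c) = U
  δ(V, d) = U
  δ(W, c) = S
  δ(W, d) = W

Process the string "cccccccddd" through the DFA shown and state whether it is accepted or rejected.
Processing string "cccccccddd":
  S --c--> W
  W --c--> S
  S --c--> W
  W --c--> S
  S --c--> W
  W --c--> S
  S --c--> W
  W --d--> W
  W --d--> W
  W --d--> W
Final state: W
Accept states: {S, T}
No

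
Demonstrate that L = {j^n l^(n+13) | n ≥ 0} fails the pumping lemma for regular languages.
Assume L is regular with pumping length p. Idea: pumping the j-block breaks the fixed offset of 13.
Choose s = j^p l^(p+13) ∈ L. By the pumping lemma, s = xyz with |xy| ≤ p, |y| > 0, so y = j^k with k ≥ 1. Then xy²z = j^(p+k) l^(p+13). For this to be in L we would need p+13 = (p+k)+13, i.e. k = 0, contradicting k ≥ 1. So xy²z ∉ L.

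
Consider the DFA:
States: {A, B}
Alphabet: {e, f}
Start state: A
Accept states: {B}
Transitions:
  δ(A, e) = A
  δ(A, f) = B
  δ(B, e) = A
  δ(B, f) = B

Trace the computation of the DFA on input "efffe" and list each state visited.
read 'e': A → A
  read 'f': A → B
  read 'f': B → B
  read 'f': B → B
  read 'e': B → A
A -> A -> B -> B -> B -> A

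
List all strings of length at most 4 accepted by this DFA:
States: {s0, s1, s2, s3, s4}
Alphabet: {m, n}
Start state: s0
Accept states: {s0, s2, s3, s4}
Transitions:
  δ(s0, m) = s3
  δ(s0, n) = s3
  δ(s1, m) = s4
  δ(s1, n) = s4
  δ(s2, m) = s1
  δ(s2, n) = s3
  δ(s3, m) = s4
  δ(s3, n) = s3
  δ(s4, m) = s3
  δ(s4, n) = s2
ε, m, n, mm, mn, nm, nn, mmm, mmn, mnm, mnn, nmm, nmn, nnm, nnn, mmmm, mmmn, mmnn, mnmm, mnmn, mnnm, mnnn, nmmm, nmmn, nmnn, nnmm, nnmn, nnnm, nnnn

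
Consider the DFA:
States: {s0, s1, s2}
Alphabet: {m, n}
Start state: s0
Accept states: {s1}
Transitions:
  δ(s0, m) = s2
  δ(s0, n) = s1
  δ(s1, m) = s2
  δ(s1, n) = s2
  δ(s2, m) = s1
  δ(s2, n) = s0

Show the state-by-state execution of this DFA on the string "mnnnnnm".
read 'm': s0 → s2
  read 'n': s2 → s0
  read 'n': s0 → s1
  read 'n': s1 → s2
  read 'n': s2 → s0
  read 'n': s0 → s1
  read 'm': s1 → s2
s0 -> s2 -> s0 -> s1 -> s2 -> s0 -> s1 -> s2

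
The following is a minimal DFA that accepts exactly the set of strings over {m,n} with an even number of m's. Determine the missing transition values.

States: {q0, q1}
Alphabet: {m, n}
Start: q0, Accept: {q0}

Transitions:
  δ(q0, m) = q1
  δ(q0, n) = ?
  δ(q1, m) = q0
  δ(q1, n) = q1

From the language and accept set, identify what each state tracks — q0: even number of m's so far; q1: odd number of m's so far.
Each missing δ(q, a) is the state matching the new tracked value after reading a.
δ(q0, n) = q0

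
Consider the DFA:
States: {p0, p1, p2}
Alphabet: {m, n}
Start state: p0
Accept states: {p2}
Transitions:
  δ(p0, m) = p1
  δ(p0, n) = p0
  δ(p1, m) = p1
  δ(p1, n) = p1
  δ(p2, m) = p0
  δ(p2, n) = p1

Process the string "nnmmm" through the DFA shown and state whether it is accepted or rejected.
Processing string "nnmmm":
  p0 --n--> p0
  p0 --n--> p0
  p0 --m--> p1
  p1 --m--> p1
  p1 --m--> p1
Final state: p1
Accept states: {p2}
No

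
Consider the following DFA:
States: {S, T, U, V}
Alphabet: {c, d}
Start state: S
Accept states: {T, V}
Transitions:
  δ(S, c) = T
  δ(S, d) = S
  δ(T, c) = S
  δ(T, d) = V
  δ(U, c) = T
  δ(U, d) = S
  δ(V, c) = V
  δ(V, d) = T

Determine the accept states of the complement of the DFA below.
Complement accept states = All states \ Original accept states
= {S, T, U, V} \ {T, V}
{S, U}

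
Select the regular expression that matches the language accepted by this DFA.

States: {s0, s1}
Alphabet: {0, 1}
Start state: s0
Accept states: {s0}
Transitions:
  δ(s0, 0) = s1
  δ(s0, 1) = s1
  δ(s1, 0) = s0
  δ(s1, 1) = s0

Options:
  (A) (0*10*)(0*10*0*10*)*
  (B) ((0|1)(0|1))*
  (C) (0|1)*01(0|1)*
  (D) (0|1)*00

Check each option against the DFA on short strings; one disagreement eliminates an option:
  (A) (0*10*)(0*10*0*10*)*: on ε the DFA stays in s0 and accepts (s0 ∈ Accept), but the regex does not match it → eliminate
  (B) ((0|1)(0|1))*: agrees with the DFA on every string of length ≤ 6
  (C) (0|1)*01(0|1)*: on ε the DFA stays in s0 and accepts (s0 ∈ Accept), but the regex does not match it → eliminate
  (D) (0|1)*00: on ε the DFA stays in s0 and accepts (s0 ∈ Accept), but the regex does not match it → eliminate
Only (B) is consistent with the DFA.
(B) ((0|1)(0|1))*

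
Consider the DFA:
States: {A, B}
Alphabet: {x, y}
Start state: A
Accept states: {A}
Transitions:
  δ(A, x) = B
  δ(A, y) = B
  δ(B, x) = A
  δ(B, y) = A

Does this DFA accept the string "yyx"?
Processing string "yyx":
  A --y--> B
  B --y--> A
  A --x--> B
Final state: B
Accept states: {A}
No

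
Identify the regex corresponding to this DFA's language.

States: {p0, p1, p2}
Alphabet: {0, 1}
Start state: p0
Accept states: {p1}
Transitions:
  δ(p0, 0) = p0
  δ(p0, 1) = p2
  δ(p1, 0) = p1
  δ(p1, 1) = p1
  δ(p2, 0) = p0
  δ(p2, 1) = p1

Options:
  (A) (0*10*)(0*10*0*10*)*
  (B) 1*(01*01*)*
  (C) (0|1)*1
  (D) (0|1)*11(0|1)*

Check each option against the DFA on short strings; one disagreement eliminates an option:
  (A) (0*10*)(0*10*0*10*)*: on '1' the DFA goes p0 → p2 and rejects (p2 ∉ Accept), but the regex matches it → eliminate
  (B) 1*(01*01*)*: on ε the DFA stays in p0 and rejects (p0 ∉ Accept), but the regex matches it → eliminate
  (C) (0|1)*1: on '1' the DFA goes p0 → p2 and rejects (p2 ∉ Accept), but the regex matches it → eliminate
  (D) (0|1)*11(0|1)*: agrees with the DFA on every string of length ≤ 6
Only (D) is consistent with the DFA.
(D) (0|1)*11(0|1)*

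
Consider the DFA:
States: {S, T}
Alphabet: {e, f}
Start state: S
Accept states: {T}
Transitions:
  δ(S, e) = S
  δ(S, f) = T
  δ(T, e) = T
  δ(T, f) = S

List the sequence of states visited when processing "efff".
read 'e': S → S
  read 'f': S → T
  read 'f': T → S
  read 'f': S → T
S -> S -> T -> S -> T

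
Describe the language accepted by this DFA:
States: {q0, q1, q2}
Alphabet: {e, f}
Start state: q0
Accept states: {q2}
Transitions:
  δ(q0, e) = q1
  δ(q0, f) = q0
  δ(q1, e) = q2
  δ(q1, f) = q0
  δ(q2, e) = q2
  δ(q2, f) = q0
Testing a few strings:
  'eee' → accept
  'fee' → accept
  'ef' → reject
  'ffe' → reject
State roles: q0=last symbol not e; q1=one trailing e; q2=two trailing e's
All strings over {e,f} ending with ee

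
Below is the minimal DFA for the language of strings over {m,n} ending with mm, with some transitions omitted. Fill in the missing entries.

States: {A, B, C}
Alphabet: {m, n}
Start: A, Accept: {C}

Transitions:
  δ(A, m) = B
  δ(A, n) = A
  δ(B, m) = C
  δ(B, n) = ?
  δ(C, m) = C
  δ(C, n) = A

From the language and accept set, identify what each state tracks — A: last symbol not m; B: one trailing m; C: two trailing m's.
Each missing δ(q, a) is the state matching the new tracked value after reading a.
δ(B, n) = A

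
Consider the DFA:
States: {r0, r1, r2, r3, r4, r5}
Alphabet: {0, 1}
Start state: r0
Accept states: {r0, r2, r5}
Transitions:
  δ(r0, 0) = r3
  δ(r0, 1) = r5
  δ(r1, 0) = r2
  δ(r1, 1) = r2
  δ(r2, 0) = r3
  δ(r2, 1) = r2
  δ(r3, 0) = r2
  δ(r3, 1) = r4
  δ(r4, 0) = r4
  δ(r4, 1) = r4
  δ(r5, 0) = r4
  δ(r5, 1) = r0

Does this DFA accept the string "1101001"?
Processing string "1101001":
  r0 --1--> r5
  r5 --1--> r0
  r0 --0--> r3
  r3 --1--> r4
  r4 --0--> r4
  r4 --0--> r4
  r4 --1--> r4
Final state: r4
Accept states: {r0, r2, r5}
No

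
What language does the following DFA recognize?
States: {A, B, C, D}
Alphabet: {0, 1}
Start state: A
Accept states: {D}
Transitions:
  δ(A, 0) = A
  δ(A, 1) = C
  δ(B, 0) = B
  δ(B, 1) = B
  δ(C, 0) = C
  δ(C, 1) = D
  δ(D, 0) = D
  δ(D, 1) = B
Testing a few strings:
  '0000' → reject
  '000' → reject
  '00' → reject
  '1' → reject
State roles: A=zero 1's; B=≥ three 1's (dead); C=one 1; D=two 1's
All binary strings containing exactly two 1's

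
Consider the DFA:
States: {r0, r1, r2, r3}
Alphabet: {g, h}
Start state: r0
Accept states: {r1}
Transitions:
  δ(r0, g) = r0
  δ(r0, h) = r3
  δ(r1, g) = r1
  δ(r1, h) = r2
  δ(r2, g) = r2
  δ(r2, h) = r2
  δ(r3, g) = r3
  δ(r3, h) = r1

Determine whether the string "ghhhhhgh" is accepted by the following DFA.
Processing string "ghhhhhgh":
  r0 --g--> r0
  r0 --h--> r3
  r3 --h--> r1
  r1 --h--> r2
  r2 --h--> r2
  r2 --h--> r2
  r2 --g--> r2
  r2 --h--> r2
Final state: r2
Accept states: {r1}
No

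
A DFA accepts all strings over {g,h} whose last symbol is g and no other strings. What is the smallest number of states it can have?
By Myhill–Nerode, count the distinguishable equivalence classes: 2^1 = 2 classes — the DFA must remember the last 1 symbol read; every pair of distinct length-1 suffixes is distinguishable by some continuation.
2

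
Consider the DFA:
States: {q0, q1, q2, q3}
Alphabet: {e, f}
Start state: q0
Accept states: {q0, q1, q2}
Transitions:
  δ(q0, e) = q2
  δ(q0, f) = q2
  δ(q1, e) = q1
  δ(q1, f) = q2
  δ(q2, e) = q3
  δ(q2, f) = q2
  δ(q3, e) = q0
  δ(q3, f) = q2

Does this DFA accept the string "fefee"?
Processing string "fefee":
  q0 --f--> q2
  q2 --e--> q3
  q3 --f--> q2
  q2 --e--> q3
  q3 --e--> q0
Final state: q0
Accept states: {q0, q1, q2}
Yes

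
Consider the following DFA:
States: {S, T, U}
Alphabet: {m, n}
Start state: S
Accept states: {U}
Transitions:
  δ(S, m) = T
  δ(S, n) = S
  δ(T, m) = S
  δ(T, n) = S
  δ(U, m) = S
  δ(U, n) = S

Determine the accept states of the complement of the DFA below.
Complement accept states = All states \ Original accept states
= {S, T, U} \ {U}
{S, T}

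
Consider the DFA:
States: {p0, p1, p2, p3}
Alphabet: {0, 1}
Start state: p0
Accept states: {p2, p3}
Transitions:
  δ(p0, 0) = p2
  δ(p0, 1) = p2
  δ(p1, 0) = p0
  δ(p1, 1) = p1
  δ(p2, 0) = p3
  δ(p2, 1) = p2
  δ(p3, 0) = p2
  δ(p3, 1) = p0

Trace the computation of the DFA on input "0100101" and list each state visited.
read '0': p0 → p2
  read '1': p2 → p2
  read '0': p2 → p3
  read '0': p3 → p2
  read '1': p2 → p2
  read '0': p2 → p3
  read '1': p3 → p0
p0 -> p2 -> p2 -> p3 -> p2 -> p2 -> p3 -> p0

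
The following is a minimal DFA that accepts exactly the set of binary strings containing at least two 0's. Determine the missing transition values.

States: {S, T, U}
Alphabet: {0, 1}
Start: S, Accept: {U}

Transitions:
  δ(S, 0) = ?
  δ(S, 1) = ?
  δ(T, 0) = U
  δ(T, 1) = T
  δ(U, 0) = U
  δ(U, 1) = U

From the language and accept set, identify what each state tracks — S: zero 0's seen; T: one 0 seen; U: ≥ two 0's seen.
Each missing δ(q, a) is the state matching the new tracked value after reading a.
δ(S, 0) = T; δ(S, 1) = S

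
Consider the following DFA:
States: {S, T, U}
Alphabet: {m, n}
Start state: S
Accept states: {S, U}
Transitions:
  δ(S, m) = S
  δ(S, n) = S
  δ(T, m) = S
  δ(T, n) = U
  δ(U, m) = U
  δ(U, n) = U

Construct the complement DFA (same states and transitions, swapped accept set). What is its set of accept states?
Complement accept states = All states \ Original accept states
= {S, T, U} \ {S, U}
{T}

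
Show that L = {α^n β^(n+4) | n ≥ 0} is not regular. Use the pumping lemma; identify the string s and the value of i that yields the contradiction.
Assume L is regular with pumping length p. Idea: pumping the α-block breaks the fixed offset of 4.
Choose s = α^p β^(p+4) ∈ L. By the pumping lemma, s = xyz with |xy| ≤ p, |y| > 0, so y = α^k with k ≥ 1. Then xy²z = α^(p+k) β^(p+4). For this to be in L we would need p+4 = (p+k)+4, i.e. k = 0, contradicting k ≥ 1. So xy²z ∉ L.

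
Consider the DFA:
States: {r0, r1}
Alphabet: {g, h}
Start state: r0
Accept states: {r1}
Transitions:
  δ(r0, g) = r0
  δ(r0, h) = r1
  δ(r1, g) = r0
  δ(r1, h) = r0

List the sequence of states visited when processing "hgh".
read 'h': r0 → r1
  read 'g': r1 → r0
  read 'h': r0 → r1
r0 -> r1 -> r0 -> r1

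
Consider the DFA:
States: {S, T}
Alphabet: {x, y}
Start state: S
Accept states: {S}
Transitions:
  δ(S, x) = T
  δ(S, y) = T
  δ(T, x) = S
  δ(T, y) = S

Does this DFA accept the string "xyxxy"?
Processing string "xyxxy":
  S --x--> T
  T --y--> S
  S --x--> T
  T --x--> S
  S --y--> T
Final state: T
Accept states: {S}
No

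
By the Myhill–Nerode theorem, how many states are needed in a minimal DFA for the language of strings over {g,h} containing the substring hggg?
By Myhill–Nerode, count the distinguishable equivalence classes: 5 classes — one per longest suffix of the input that is a prefix of 'hggg' (lengths 0 through 3), plus an absorbing 'already seen hggg' class.
5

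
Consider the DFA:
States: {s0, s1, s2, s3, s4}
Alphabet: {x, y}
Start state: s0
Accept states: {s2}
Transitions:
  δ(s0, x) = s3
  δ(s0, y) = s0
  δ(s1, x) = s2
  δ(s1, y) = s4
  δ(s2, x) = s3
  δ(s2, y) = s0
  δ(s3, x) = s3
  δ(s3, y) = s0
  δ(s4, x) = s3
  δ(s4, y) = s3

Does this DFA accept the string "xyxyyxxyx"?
Processing string "xyxyyxxyx":
  s0 --x--> s3
  s3 --y--> s0
  s0 --x--> s3
  s3 --y--> s0
  s0 --y--> s0
  s0 --x--> s3
  s3 --x--> s3
  s3 --y--> s0
  s0 --x--> s3
Final state: s3
Accept states: {s2}
No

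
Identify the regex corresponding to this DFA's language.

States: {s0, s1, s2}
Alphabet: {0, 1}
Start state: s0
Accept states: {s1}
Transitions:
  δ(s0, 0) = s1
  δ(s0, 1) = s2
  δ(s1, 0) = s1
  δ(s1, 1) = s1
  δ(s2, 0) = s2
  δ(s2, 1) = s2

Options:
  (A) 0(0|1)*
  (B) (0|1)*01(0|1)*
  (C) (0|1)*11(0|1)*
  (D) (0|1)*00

Check each option against the DFA on short strings; one disagreement eliminates an option:
  (A) 0(0|1)*: agrees with the DFA on every string of length ≤ 6
  (B) (0|1)*01(0|1)*: on '0' the DFA goes s0 → s1 and accepts (s1 ∈ Accept), but the regex does not match it → eliminate
  (C) (0|1)*11(0|1)*: on '0' the DFA goes s0 → s1 and accepts (s1 ∈ Accept), but the regex does not match it → eliminate
  (D) (0|1)*00: on '0' the DFA goes s0 → s1 and accepts (s1 ∈ Accept), but the regex does not match it → eliminate
Only (A) is consistent with the DFA.
(A) 0(0|1)*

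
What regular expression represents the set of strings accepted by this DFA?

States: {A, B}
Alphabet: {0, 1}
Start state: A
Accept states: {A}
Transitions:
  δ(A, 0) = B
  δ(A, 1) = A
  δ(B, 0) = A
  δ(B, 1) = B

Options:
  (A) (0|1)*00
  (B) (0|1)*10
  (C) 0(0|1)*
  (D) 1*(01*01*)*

Check each option against the DFA on short strings; one disagreement eliminates an option:
  (A) (0|1)*00: on ε the DFA stays in A and accepts (A ∈ Accept), but the regex does not match it → eliminate
  (B) (0|1)*10: on ε the DFA stays in A and accepts (A ∈ Accept), but the regex does not match it → eliminate
  (C) 0(0|1)*: on ε the DFA stays in A and accepts (A ∈ Accept), but the regex does not match it → eliminate
  (D) 1*(01*01*)*: agrees with the DFA on every string of length ≤ 6
Only (D) is consistent with the DFA.
(D) 1*(01*01*)*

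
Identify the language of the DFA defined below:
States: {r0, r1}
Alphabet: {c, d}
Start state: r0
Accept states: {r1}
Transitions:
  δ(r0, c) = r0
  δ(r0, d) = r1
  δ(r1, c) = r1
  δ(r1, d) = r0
Testing a few strings:
  'ddc' → reject
  'd' → accept
  'cc' → reject
  'cdc' → accept
State roles: r0=even number of d's so far; r1=odd number of d's so far
All strings over {c,d} with an odd number of d's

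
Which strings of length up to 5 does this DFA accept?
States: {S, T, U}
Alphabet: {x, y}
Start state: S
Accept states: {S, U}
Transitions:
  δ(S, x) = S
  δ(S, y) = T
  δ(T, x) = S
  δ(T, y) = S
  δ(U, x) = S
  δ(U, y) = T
ε, x, xx, yx, yy, xxx, xyx, xyy, yxx, yyx, xxxx, xxyx, xxyy, xyxx, xyyx, yxxx, yxyx, yxyy, yyxx, yyyx, yyyy, xxxxx, xxxyx, xxxyy, xxyxx, xxyyx, xyxxx, xyxyx, xyxyy, xyyxx, xyyyx, xyyyy, yxxxx, yxxyx, yxxyy, yxyxx, yxyyx, yyxxx, yyxyx, yyxyy, yyyxx, yyyyx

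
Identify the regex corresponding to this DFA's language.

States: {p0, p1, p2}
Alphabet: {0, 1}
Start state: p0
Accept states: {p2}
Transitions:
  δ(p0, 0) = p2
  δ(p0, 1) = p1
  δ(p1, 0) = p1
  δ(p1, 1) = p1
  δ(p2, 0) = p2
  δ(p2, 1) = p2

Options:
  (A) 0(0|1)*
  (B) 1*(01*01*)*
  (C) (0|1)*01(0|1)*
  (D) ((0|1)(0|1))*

Check each option against the DFA on short strings; one disagreement eliminates an option:
  (A) 0(0|1)*: agrees with the DFA on every string of length ≤ 6
  (B) 1*(01*01*)*: on ε the DFA stays in p0 and rejects (p0 ∉ Accept), but the regex matches it → eliminate
  (C) (0|1)*01(0|1)*: on '0' the DFA goes p0 → p2 and accepts (p2 ∈ Accept), but the regex does not match it → eliminate
  (D) ((0|1)(0|1))*: on ε the DFA stays in p0 and rejects (p0 ∉ Accept), but the regex matches it → eliminate
Only (A) is consistent with the DFA.
(A) 0(0|1)*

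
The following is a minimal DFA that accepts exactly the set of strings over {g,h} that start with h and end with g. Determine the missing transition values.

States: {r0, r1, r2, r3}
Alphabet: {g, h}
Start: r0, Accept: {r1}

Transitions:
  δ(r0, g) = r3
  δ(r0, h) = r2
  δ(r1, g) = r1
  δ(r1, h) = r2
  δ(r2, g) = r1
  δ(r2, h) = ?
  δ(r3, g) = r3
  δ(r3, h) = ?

From the language and accept set, identify what each state tracks — r0: no input read; r1: started with h, last symbol g; r2: started with h, last symbol h; r3: started with g (dead).
Each missing δ(q, a) is the state matching the new tracked value after reading a.
δ(r2, h) = r2; δ(r3, h) = r3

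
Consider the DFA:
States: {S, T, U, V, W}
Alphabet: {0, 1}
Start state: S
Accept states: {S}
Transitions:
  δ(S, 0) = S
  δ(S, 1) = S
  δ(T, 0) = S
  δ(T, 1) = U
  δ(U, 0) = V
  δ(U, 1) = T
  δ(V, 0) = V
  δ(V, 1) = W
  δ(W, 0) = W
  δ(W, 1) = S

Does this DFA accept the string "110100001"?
Processing string "110100001":
  S --1--> S
  S --1--> S
  S --0--> S
  S --1--> S
  S --0--> S
  S --0--> S
  S --0--> S
  S --0--> S
  S --1--> S
Final state: S
Accept states: {S}
Yes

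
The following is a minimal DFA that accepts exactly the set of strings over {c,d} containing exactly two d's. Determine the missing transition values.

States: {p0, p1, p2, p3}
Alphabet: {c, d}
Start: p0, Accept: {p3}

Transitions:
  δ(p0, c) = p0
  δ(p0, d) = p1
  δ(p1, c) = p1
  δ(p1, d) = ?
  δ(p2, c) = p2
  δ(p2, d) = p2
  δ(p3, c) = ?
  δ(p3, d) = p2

From the language and accept set, identify what each state tracks — p0: zero d's; p1: one d; p2: ≥ three d's (dead); p3: two d's.
Each missing δ(q, a) is the state matching the new tracked value after reading a.
δ(p1, d) = p3; δ(p3, c) = p3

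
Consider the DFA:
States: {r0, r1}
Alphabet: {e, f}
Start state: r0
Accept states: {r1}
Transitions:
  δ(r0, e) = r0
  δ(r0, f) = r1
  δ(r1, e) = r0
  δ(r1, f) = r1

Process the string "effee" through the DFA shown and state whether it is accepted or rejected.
Processing string "effee":
  r0 --e--> r0
  r0 --f--> r1
  r1 --f--> r1
  r1 --e--> r0
  r0 --e--> r0
Final state: r0
Accept states: {r1}
No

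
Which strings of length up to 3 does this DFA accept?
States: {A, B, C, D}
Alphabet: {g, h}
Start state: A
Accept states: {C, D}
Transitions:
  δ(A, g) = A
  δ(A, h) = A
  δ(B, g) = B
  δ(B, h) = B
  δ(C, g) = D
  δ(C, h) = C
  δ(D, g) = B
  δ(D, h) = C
None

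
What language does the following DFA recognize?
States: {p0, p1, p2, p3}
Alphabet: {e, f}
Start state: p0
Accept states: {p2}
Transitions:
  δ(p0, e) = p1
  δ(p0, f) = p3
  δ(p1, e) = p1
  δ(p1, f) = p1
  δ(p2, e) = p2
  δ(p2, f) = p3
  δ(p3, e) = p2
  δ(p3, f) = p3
Testing a few strings:
  'ef' → reject
  'fefe' → accept
  'fef' → reject
  'eee' → reject
State roles: p0=no input read; p1=started with e (dead); p2=started with f, last symbol e; p3=started with f, last symbol f
All strings over {e,f} that start with f and end with e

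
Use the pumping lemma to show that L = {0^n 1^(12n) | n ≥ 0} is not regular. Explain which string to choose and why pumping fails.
Assume L is regular with pumping length p. Idea: pumping the 0-block breaks the 1:12 ratio.
Choose s = 0^p 1^(12p) (length 13p ≥ p). By the pumping lemma, s = xyz with |xy| ≤ p, |y| > 0, so y = 0^k with k ≥ 1. Then xy²z = 0^(p+k) 1^(12p). For this to be in L we would need 12p = 12(p+k), i.e. 12k = 0, contradicting k ≥ 1. So xy²z ∉ L.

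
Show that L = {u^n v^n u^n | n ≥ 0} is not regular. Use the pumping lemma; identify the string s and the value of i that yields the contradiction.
Assume L is regular with pumping length p. Idea: pumping the first u-block unbalances it against the other two.
Choose s = u^p v^p u^p ∈ L (|s| = 3p ≥ p). By the pumping lemma, s = xyz with |xy| ≤ p, |y| > 0, so y = u^k with k ≥ 1, inside the first u-block. Then xy²z = u^(p+k) v^p u^p. The first block has length p+k ≠ p, so the three block lengths are no longer equal and xy²z ∉ L.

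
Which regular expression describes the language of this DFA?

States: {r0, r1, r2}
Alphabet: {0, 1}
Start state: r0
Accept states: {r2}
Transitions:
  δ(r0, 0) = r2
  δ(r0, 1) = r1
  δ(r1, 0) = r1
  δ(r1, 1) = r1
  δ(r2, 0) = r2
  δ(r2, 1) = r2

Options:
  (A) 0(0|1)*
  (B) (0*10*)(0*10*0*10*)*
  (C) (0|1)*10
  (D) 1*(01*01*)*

Check each option against the DFA on short strings; one disagreement eliminates an option:
  (A) 0(0|1)*: agrees with the DFA on every string of length ≤ 6
  (B) (0*10*)(0*10*0*10*)*: on '0' the DFA goes r0 → r2 and accepts (r2 ∈ Accept), but the regex does not match it → eliminate
  (C) (0|1)*10: on '0' the DFA goes r0 → r2 and accepts (r2 ∈ Accept), but the regex does not match it → eliminate
  (D) 1*(01*01*)*: on ε the DFA stays in r0 and rejects (r0 ∉ Accept), but the regex matches it → eliminate
Only (A) is consistent with the DFA.
(A) 0(0|1)*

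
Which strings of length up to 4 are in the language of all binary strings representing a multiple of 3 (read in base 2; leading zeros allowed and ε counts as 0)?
ε, 0, 00, 11, 000, 011, 110, 0000, 0011, 0110, 1001, 1100, 1111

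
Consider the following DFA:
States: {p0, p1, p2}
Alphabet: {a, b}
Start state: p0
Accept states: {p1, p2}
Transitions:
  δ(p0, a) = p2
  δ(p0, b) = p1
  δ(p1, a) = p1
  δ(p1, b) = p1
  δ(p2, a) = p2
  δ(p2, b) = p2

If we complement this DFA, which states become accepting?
Complement accept states = All states \ Original accept states
= {p0, p1, p2} \ {p1, p2}
{p0}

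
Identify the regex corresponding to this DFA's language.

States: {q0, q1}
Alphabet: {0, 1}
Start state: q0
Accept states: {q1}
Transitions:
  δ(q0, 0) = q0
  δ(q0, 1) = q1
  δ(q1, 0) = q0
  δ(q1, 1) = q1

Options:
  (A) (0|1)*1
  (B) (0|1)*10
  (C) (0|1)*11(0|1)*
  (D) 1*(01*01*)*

Check each option against the DFA on short strings; one disagreement eliminates an option:
  (A) (0|1)*1: agrees with the DFA on every string of length ≤ 6
  (B) (0|1)*10: on '1' the DFA goes q0 → q1 and accepts (q1 ∈ Accept), but the regex does not match it → eliminate
  (C) (0|1)*11(0|1)*: on '1' the DFA goes q0 → q1 and accepts (q1 ∈ Accept), but the regex does not match it → eliminate
  (D) 1*(01*01*)*: on ε the DFA stays in q0 and rejects (q0 ∉ Accept), but the regex matches it → eliminate
Only (A) is consistent with the DFA.
(A) (0|1)*1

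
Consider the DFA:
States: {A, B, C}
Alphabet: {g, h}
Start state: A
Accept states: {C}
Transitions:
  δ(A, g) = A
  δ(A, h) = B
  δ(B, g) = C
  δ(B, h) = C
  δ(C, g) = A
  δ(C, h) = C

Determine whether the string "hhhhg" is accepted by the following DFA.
Processing string "hhhhg":
  A --h--> B
  B --h--> C
  C --h--> C
  C --h--> C
  C --g--> A
Final state: A
Accept states: {C}
No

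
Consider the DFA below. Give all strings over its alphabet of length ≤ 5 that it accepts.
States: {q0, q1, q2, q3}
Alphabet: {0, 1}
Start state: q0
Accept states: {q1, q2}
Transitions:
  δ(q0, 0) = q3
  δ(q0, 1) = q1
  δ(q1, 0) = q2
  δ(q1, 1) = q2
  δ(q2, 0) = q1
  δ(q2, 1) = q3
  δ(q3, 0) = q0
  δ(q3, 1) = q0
1, 10, 11, 001, 011, 100, 110, 0010, 0011, 0110, 0111, 1000, 1001, 1100, 1101, 00001, 00011, 00100, 00110, 01001, 01011, 01100, 01110, 10000, 10010, 10101, 10111, 11000, 11010, 11101, 11111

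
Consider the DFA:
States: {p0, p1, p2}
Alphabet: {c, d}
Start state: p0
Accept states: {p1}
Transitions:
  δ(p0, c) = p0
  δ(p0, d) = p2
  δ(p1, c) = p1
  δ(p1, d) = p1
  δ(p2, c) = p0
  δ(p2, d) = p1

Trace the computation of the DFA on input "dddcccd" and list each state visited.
read 'd': p0 → p2
  read 'd': p2 → p1
  read 'd': p1 → p1
  read 'c': p1 → p1
  read 'c': p1 → p1
  read 'c': p1 → p1
  read 'd': p1 → p1
p0 -> p2 -> p1 -> p1 -> p1 -> p1 -> p1 -> p1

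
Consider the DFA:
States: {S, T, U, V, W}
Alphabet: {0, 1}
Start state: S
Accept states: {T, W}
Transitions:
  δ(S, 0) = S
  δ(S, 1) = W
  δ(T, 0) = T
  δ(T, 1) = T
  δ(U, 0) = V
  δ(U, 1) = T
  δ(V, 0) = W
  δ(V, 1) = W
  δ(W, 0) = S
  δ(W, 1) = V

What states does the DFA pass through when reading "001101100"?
read '0': S → S
  read '0': S → S
  read '1': S → W
  read '1': W → V
  read '0': V → W
  read '1': W → V
  read '1': V → W
  read '0': W → S
  read '0': S → S
S -> S -> S -> W -> V -> W -> V -> W -> S -> S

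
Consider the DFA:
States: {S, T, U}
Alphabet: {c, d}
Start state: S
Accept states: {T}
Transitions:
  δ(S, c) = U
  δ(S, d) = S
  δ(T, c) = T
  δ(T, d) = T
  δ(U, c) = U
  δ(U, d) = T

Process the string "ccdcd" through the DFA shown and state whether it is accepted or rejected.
Processing string "ccdcd":
  S --c--> U
  U --c--> U
  U --d--> T
  T --c--> T
  T --d--> T
Final state: T
Accept states: {T}
Yes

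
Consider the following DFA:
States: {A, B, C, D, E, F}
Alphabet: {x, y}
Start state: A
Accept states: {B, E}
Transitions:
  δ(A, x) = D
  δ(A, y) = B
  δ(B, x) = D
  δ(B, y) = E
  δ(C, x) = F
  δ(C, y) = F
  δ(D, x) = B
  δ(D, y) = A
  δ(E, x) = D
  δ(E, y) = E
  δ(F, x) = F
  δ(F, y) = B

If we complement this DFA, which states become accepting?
Complement accept states = All states \ Original accept states
= {A, B, C, D, E, F} \ {B, E}
{A, C, D, F}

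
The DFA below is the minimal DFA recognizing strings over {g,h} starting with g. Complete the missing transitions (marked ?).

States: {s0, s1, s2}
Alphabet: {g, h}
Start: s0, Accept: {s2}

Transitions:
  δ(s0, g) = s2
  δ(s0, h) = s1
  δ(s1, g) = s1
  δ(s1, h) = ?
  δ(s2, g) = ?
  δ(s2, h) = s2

From the language and accept set, identify what each state tracks — s0: no input read; s1: started with h (dead); s2: started with g.
Each missing δ(q, a) is the state matching the new tracked value after reading a.
δ(s1, h) = s1; δ(s2, g) = s2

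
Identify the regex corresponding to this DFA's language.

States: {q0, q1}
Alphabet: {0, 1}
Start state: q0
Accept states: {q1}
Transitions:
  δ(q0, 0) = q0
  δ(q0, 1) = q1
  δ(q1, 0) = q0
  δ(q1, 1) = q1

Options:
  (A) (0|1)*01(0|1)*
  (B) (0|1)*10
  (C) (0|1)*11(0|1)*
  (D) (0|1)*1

Check each option against the DFA on short strings; one disagreement eliminates an option:
  (A) (0|1)*01(0|1)*: on '1' the DFA goes q0 → q1 and accepts (q1 ∈ Accept), but the regex does not match it → eliminate
  (B) (0|1)*10: on '1' the DFA goes q0 → q1 and accepts (q1 ∈ Accept), but the regex does not match it → eliminate
  (C) (0|1)*11(0|1)*: on '1' the DFA goes q0 → q1 and accepts (q1 ∈ Accept), but the regex does not match it → eliminate
  (D) (0|1)*1: agrees with the DFA on every string of length ≤ 6
Only (D) is consistent with the DFA.
(D) (0|1)*1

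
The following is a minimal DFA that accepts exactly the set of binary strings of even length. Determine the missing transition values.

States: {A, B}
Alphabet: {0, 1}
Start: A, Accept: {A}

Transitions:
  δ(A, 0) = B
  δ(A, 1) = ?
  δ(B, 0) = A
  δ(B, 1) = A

From the language and accept set, identify what each state tracks — A: even length so far; B: odd length so far.
Each missing δ(q, a) is the state matching the new tracked value after reading a.
δ(A, 1) = B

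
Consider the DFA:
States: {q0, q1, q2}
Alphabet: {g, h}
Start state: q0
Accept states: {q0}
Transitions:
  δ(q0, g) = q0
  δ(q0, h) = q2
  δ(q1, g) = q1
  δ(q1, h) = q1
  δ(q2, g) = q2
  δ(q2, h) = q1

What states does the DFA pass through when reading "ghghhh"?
read 'g': q0 → q0
  read 'h': q0 → q2
  read 'g': q2 → q2
  read 'h': q2 → q1
  read 'h': q1 → q1
  read 'h': q1 → q1
q0 -> q0 -> q2 -> q2 -> q1 -> q1 -> q1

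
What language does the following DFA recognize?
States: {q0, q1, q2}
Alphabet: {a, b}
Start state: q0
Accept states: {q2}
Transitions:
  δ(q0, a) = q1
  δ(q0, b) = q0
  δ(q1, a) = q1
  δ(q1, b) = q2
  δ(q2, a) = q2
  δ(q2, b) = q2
Testing a few strings:
  'bab' → accept
  'a' → reject
  'abb' → accept
  'aaba' → accept
State roles: q0=no a seen yet; q1=seen a a, waiting for b; q2=substring ab seen
All strings over {a,b} containing the substring ab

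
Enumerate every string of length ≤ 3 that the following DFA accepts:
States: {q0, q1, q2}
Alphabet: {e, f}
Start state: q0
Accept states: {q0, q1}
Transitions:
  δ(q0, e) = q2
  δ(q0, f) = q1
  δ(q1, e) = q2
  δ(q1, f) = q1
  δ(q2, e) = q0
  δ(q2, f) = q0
ε, f, ee, ef, ff, eef, eff, fee, fef, fff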